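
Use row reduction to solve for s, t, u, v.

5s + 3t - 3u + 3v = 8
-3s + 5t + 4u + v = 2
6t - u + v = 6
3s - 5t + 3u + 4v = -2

Forward elimination on [A|b]:
R2 <- R2 - (-3/5)*R1:  [    0  34/5  11/5  14/5  34/5 ]
R4 <- R4 - (3/5)*R1:  [     0  -34/5   24/5   11/5  -34/5 ]
R3 <- R3 - (15/17)*R2:  [      0       0  -50/17  -25/17       0 ]
R4 <- R4 - (-1)*R2:  [ 0  0  7  5  0 ]
R4 <- R4 - (-119/50)*R3:  [   0    0    0  3/2    0 ]
Row echelon form:
[ 5     3      -3       3  |     8 ]
[ 0  34/5    11/5    14/5  |  34/5 ]
[ 0     0  -50/17  -25/17  |     0 ]
[ 0     0       0     3/2  |     0 ]
Back-substitution:
v = (0) / (3/2) = 0
u = (0 - (-25/17)*(0)) / (-50/17) = 0
t = (34/5 - (11/5)*(0) - (14/5)*(0)) / (34/5) = 1
s = (8 - (3)*(1) - (-3)*(0) - (3)*(0)) / 5 = 1

(1, 1, 0, 0)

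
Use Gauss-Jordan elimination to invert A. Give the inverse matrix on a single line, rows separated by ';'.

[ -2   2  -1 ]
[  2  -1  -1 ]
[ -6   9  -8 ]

inverse = [-17/2 -7/2 3/2; -11 -5 2; -6 -3 1]

Gauss-Jordan on [A | I]:
R1 <- (1/-2)*R1:  [    1    -1   1/2  |  -1/2     0     0 ]
R2 <- R2 - (2)*R1:  [  0   1  -2  |   1   1   0 ]
R3 <- R3 - (-6)*R1:  [  0   3  -5  |  -3   0   1 ]
R1 <- R1 - (-1)*R2:  [    1     0  -3/2  |   1/2     1     0 ]
R3 <- R3 - (3)*R2:  [  0   0   1  |  -6  -3   1 ]
R1 <- R1 - (-3/2)*R3:  [     1      0      0  |  -17/2   -7/2    3/2 ]
R2 <- R2 - (-2)*R3:  [   0    1    0  |  -11   -5    2 ]
Right block of [I | A^{-1}] is the inverse:
[ -17/2  -7/2  3/2 ]
[   -11    -5    2 ]
[    -6    -3    1 ]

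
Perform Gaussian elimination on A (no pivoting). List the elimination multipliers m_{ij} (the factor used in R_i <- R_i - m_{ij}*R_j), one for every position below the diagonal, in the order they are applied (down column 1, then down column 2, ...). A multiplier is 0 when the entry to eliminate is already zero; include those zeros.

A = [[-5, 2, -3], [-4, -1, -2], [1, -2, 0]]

multipliers: 4/5, -1/5, 8/13

Forward elimination:
R2 <- R2 - (4/5)*R1:  [     0  -13/5    2/5 ]
R3 <- R3 - (-1/5)*R1:  [    0  -8/5  -3/5 ]
R3 <- R3 - (8/13)*R2:  [      0       0  -11/13 ]
Multipliers (in order of application): m_{21} = 4/5, m_{31} = -1/5, m_{32} = 8/13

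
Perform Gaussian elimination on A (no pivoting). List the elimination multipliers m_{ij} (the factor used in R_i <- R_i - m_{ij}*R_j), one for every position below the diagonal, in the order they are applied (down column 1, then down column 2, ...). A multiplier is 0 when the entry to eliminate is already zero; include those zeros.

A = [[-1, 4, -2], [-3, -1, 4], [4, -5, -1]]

multipliers: 3, -4, -11/13

Forward elimination:
R2 <- R2 - (3)*R1:  [   0  -13   10 ]
R3 <- R3 - (-4)*R1:  [  0  11  -9 ]
R3 <- R3 - (-11/13)*R2:  [     0      0  -7/13 ]
Multipliers (in order of application): m_{21} = 3, m_{31} = -4, m_{32} = -11/13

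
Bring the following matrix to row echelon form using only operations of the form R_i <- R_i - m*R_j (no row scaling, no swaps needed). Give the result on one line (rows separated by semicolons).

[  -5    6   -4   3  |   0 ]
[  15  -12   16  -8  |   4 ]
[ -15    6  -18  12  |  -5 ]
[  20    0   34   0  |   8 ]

Forward elimination:
R2 <- R2 - (-3)*R1:  [ 0  6  4  1  4 ]
R3 <- R3 - (3)*R1:  [   0  -12   -6    3   -5 ]
R4 <- R4 - (-4)*R1:  [  0  24  18  12   8 ]
R3 <- R3 - (-2)*R2:  [ 0  0  2  5  3 ]
R4 <- R4 - (4)*R2:  [  0   0   2   8  -8 ]
R4 <- R4 - (1)*R3:  [   0    0    0    3  -11 ]
Row echelon form:
[ -5  6  -4  3  |    0 ]
[  0  6   4  1  |    4 ]
[  0  0   2  5  |    3 ]
[  0  0   0  3  |  -11 ]

REF = [-5 6 -4 3 0; 0 6 4 1 4; 0 0 2 5 3; 0 0 0 3 -11]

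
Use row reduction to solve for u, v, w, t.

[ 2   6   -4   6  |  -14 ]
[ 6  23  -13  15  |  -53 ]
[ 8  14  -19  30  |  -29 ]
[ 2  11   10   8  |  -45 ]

(3, -3, -1, -1)

Forward elimination on [A|b]:
R2 <- R2 - (3)*R1:  [   0    5   -1   -3  -11 ]
R3 <- R3 - (4)*R1:  [   0  -10   -3    6   27 ]
R4 <- R4 - (1)*R1:  [   0    5   14    2  -31 ]
R3 <- R3 - (-2)*R2:  [  0   0  -5   0   5 ]
R4 <- R4 - (1)*R2:  [   0    0   15    5  -20 ]
R4 <- R4 - (-3)*R3:  [  0   0   0   5  -5 ]
Row echelon form:
[ 2  6  -4   6  |  -14 ]
[ 0  5  -1  -3  |  -11 ]
[ 0  0  -5   0  |    5 ]
[ 0  0   0   5  |   -5 ]
Back-substitution:
t = (-5) / 5 = -1
w = (5) / -5 = -1
v = (-11 - (-1)*(-1) - (-3)*(-1)) / 5 = -3
u = (-14 - (6)*(-3) - (-4)*(-1) - (6)*(-1)) / 2 = 3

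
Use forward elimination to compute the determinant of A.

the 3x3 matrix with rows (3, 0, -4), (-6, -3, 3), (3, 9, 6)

Forward elimination:
R2 <- R2 - (-2)*R1:  [  0  -3  -5 ]
R3 <- R3 - (1)*R1:  [  0   9  10 ]
R3 <- R3 - (-3)*R2:  [  0   0  -5 ]
Upper-triangular form:
[ 3   0  -4 ]
[ 0  -3  -5 ]
[ 0   0  -5 ]
det(A) = (-1)^0 * (3) * (-3) * (-5) = 45  (0 row swaps -> sign +1)

det(A) = 45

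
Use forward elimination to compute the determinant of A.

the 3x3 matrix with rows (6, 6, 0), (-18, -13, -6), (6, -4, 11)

Forward elimination:
R2 <- R2 - (-3)*R1:  [  0   5  -6 ]
R3 <- R3 - (1)*R1:  [   0  -10   11 ]
R3 <- R3 - (-2)*R2:  [  0   0  -1 ]
Upper-triangular form:
[ 6  6   0 ]
[ 0  5  -6 ]
[ 0  0  -1 ]
det(A) = (-1)^0 * (6) * (5) * (-1) = -30  (0 row swaps -> sign +1)

det(A) = -30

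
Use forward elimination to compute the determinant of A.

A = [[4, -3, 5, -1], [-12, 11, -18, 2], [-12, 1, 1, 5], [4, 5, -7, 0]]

det(A) = 160

Forward elimination:
R2 <- R2 - (-3)*R1:  [  0   2  -3  -1 ]
R3 <- R3 - (-3)*R1:  [  0  -8  16   2 ]
R4 <- R4 - (1)*R1:  [   0    8  -12    1 ]
R3 <- R3 - (-4)*R2:  [  0   0   4  -2 ]
R4 <- R4 - (4)*R2:  [ 0  0  0  5 ]
Upper-triangular form:
[ 4  -3   5  -1 ]
[ 0   2  -3  -1 ]
[ 0   0   4  -2 ]
[ 0   0   0   5 ]
det(A) = (-1)^0 * (4) * (2) * (4) * (5) = 160  (0 row swaps -> sign +1)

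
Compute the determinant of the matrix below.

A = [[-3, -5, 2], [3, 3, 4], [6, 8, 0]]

Forward elimination:
R2 <- R2 - (-1)*R1:  [  0  -2   6 ]
R3 <- R3 - (-2)*R1:  [  0  -2   4 ]
R3 <- R3 - (1)*R2:  [  0   0  -2 ]
Upper-triangular form:
[ -3  -5   2 ]
[  0  -2   6 ]
[  0   0  -2 ]
det(A) = (-1)^0 * (-3) * (-2) * (-2) = -12  (0 row swaps -> sign +1)

det(A) = -12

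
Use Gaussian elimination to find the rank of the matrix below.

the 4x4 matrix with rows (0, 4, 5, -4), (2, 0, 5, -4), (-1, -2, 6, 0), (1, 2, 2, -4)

Row reduction:
R1 <-> R2   (pivot in column 1 was zero)
[  2   0  5  -4 ]
[  0   4  5  -4 ]
[ -1  -2  6   0 ]
[  1   2  2  -4 ]
R3 <- R3 - (-1/2)*R1:  [    0    -2  17/2    -2 ]
R4 <- R4 - (1/2)*R1:  [    0     2  -1/2    -2 ]
R3 <- R3 - (-1/2)*R2:  [  0   0  11  -4 ]
R4 <- R4 - (1/2)*R2:  [  0   0  -3   0 ]
R4 <- R4 - (-3/11)*R3:  [      0       0       0  -12/11 ]
Row echelon form:
[ 2  0   5      -4 ]
[ 0  4   5      -4 ]
[ 0  0  11      -4 ]
[ 0  0   0  -12/11 ]
Nonzero rows / pivot columns: 4

rank(A) = 4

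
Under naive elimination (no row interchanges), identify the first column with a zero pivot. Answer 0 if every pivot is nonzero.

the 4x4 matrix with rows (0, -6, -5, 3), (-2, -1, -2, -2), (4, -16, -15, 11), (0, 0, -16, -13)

first zero-pivot column = 1

Naive forward elimination:
Pivot entry (1,1) is zero but row 2 has -2 in column 1 -> naive elimination stops; a row interchange (e.g. R1 <-> R2) would be required here.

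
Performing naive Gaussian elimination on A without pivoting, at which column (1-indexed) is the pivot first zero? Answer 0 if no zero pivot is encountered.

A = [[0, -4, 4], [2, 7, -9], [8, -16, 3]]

Naive forward elimination:
Pivot entry (1,1) is zero but row 2 has 2 in column 1 -> naive elimination stops; a row interchange (e.g. R1 <-> R2) would be required here.

first zero-pivot column = 1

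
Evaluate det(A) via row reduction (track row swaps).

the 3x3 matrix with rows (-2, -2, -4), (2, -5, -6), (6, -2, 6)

Forward elimination:
R2 <- R2 - (-1)*R1:  [   0   -7  -10 ]
R3 <- R3 - (-3)*R1:  [  0  -8  -6 ]
R3 <- R3 - (8/7)*R2:  [    0     0  38/7 ]
Upper-triangular form:
[ -2  -2    -4 ]
[  0  -7   -10 ]
[  0   0  38/7 ]
det(A) = (-1)^0 * (-2) * (-7) * (38/7) = 76  (0 row swaps -> sign +1)

det(A) = 76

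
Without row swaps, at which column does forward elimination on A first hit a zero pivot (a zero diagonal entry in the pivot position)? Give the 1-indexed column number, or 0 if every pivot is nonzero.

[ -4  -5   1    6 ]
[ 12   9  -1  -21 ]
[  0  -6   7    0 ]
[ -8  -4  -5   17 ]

Naive forward elimination:
R2 <- R2 - (-3)*R1:  [  0  -6   2  -3 ]
R4 <- R4 - (2)*R1:  [  0   6  -7   5 ]
R3 <- R3 - (1)*R2:  [ 0  0  5  3 ]
R4 <- R4 - (-1)*R2:  [  0   0  -5   2 ]
R4 <- R4 - (-1)*R3:  [ 0  0  0  5 ]
All pivots nonzero; naive elimination completes without hitting a zero pivot.

first zero-pivot column = 0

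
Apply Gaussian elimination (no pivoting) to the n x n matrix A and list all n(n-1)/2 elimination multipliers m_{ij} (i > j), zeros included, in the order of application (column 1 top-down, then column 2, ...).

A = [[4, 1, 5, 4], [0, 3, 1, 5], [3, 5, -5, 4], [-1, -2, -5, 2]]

multipliers: 0, 3/4, -1/4, 17/12, -7/12, 19/61

Forward elimination:
R2: entry in column 1 is already 0 -> m_{21} = 0 (no row operation needed)
R3 <- R3 - (3/4)*R1:  [     0   17/4  -35/4      1 ]
R4 <- R4 - (-1/4)*R1:  [     0   -7/4  -15/4      3 ]
R3 <- R3 - (17/12)*R2:  [      0       0   -61/6  -73/12 ]
R4 <- R4 - (-7/12)*R2:  [     0      0  -19/6  71/12 ]
R4 <- R4 - (19/61)*R3:  [       0        0        0  953/122 ]
Multipliers (in order of application): m_{21} = 0, m_{31} = 3/4, m_{41} = -1/4, m_{32} = 17/12, m_{42} = -7/12, m_{43} = 19/61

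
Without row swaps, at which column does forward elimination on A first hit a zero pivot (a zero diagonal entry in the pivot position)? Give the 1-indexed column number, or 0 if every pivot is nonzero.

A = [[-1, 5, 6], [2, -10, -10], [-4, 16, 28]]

first zero-pivot column = 2

Naive forward elimination:
R2 <- R2 - (-2)*R1:  [ 0  0  2 ]
R3 <- R3 - (4)*R1:  [  0  -4   4 ]
Matrix at this point:
[ -1   5  6 ]
[  0   0  2 ]
[  0  -4  4 ]
Pivot entry (2,2) is zero but row 3 has -4 in column 2 -> naive elimination stops; a row interchange (e.g. R2 <-> R3) would be required here.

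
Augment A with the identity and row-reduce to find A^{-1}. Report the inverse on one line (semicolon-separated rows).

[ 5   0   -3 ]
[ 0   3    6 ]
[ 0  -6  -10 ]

inverse = [1/5 3/5 3/10; 0 -5/3 -1; 0 1 1/2]

Gauss-Jordan on [A | I]:
R1 <- (1/5)*R1:  [    1     0  -3/5  |   1/5     0     0 ]
R2 <- (1/3)*R2:  [   0    1    2  |    0  1/3    0 ]
R3 <- R3 - (-6)*R2:  [ 0  0  2  |  0  2  1 ]
R3 <- (1/2)*R3:  [   0    0    1  |    0    1  1/2 ]
R1 <- R1 - (-3/5)*R3:  [    1     0     0  |   1/5   3/5  3/10 ]
R2 <- R2 - (2)*R3:  [    0     1     0  |     0  -5/3    -1 ]
Right block of [I | A^{-1}] is the inverse:
[ 1/5   3/5  3/10 ]
[   0  -5/3    -1 ]
[   0     1   1/2 ]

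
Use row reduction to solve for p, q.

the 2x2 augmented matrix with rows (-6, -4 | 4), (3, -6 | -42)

Forward elimination on [A|b]:
R2 <- R2 - (-1/2)*R1:  [   0   -8  -40 ]
Row echelon form:
[ -6  -4  |    4 ]
[  0  -8  |  -40 ]
Back-substitution:
q = (-40) / -8 = 5
p = (4 - (-4)*(5)) / -6 = -4

(-4, 5)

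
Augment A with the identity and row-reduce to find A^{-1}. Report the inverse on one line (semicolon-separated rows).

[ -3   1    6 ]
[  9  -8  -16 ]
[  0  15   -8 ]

Gauss-Jordan on [A | I]:
R1 <- (1/-3)*R1:  [    1  -1/3    -2  |  -1/3     0     0 ]
R2 <- R2 - (9)*R1:  [  0  -5   2  |   3   1   0 ]
R2 <- (1/-5)*R2:  [    0     1  -2/5  |  -3/5  -1/5     0 ]
R1 <- R1 - (-1/3)*R2:  [      1       0  -32/15  |   -8/15   -1/15       0 ]
R3 <- R3 - (15)*R2:  [  0   0  -2  |   9   3   1 ]
R3 <- (1/-2)*R3:  [    0     0     1  |  -9/2  -3/2  -1/2 ]
R1 <- R1 - (-32/15)*R3:  [       1        0        0  |  -152/15   -49/15   -16/15 ]
R2 <- R2 - (-2/5)*R3:  [     0      1      0  |  -12/5   -4/5   -1/5 ]
Right block of [I | A^{-1}] is the inverse:
[ -152/15  -49/15  -16/15 ]
[   -12/5    -4/5    -1/5 ]
[    -9/2    -3/2    -1/2 ]

inverse = [-152/15 -49/15 -16/15; -12/5 -4/5 -1/5; -9/2 -3/2 -1/2]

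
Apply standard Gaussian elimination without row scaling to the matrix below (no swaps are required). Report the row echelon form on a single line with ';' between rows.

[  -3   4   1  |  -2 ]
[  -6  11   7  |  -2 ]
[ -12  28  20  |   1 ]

REF = [-3 4 1 -2; 0 3 5 2; 0 0 -4 1]

Forward elimination:
R2 <- R2 - (2)*R1:  [ 0  3  5  2 ]
R3 <- R3 - (4)*R1:  [  0  12  16   9 ]
R3 <- R3 - (4)*R2:  [  0   0  -4   1 ]
Row echelon form:
[ -3  4   1  |  -2 ]
[  0  3   5  |   2 ]
[  0  0  -4  |   1 ]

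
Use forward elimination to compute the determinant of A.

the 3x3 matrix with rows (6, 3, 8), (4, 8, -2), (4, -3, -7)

Forward elimination:
R2 <- R2 - (2/3)*R1:  [     0      6  -22/3 ]
R3 <- R3 - (2/3)*R1:  [     0     -5  -37/3 ]
R3 <- R3 - (-5/6)*R2:  [      0       0  -166/9 ]
Upper-triangular form:
[ 6  3       8 ]
[ 0  6   -22/3 ]
[ 0  0  -166/9 ]
det(A) = (-1)^0 * (6) * (6) * (-166/9) = -664  (0 row swaps -> sign +1)

det(A) = -664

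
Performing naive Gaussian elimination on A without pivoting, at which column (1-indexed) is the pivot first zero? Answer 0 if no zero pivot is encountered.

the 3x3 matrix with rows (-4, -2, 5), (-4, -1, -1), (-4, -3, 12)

first zero-pivot column = 0

Naive forward elimination:
R2 <- R2 - (1)*R1:  [  0   1  -6 ]
R3 <- R3 - (1)*R1:  [  0  -1   7 ]
R3 <- R3 - (-1)*R2:  [ 0  0  1 ]
All pivots nonzero; naive elimination completes without hitting a zero pivot.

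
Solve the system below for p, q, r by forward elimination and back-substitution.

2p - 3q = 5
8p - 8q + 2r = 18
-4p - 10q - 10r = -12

(-2, -3, 5)

Forward elimination on [A|b]:
R2 <- R2 - (4)*R1:  [  0   4   2  -2 ]
R3 <- R3 - (-2)*R1:  [   0  -16  -10   -2 ]
R3 <- R3 - (-4)*R2:  [   0    0   -2  -10 ]
Row echelon form:
[ 2  -3   0  |    5 ]
[ 0   4   2  |   -2 ]
[ 0   0  -2  |  -10 ]
Back-substitution:
r = (-10) / -2 = 5
q = (-2 - (2)*(5)) / 4 = -3
p = (5 - (-3)*(-3)) / 2 = -2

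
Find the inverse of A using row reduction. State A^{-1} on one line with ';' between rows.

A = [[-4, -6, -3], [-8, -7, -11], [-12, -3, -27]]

Gauss-Jordan on [A | I]:
R1 <- (1/-4)*R1:  [    1   3/2   3/4  |  -1/4     0     0 ]
R2 <- R2 - (-8)*R1:  [  0   5  -5  |  -2   1   0 ]
R3 <- R3 - (-12)*R1:  [   0   15  -18  |   -3    0    1 ]
R2 <- (1/5)*R2:  [    0     1    -1  |  -2/5   1/5     0 ]
R1 <- R1 - (3/2)*R2:  [     1      0    9/4  |   7/20  -3/10      0 ]
R3 <- R3 - (15)*R2:  [  0   0  -3  |   3  -3   1 ]
R3 <- (1/-3)*R3:  [    0     0     1  |    -1     1  -1/3 ]
R1 <- R1 - (9/4)*R3:  [      1       0       0  |    13/5  -51/20     3/4 ]
R2 <- R2 - (-1)*R3:  [    0     1     0  |  -7/5   6/5  -1/3 ]
Right block of [I | A^{-1}] is the inverse:
[ 13/5  -51/20   3/4 ]
[ -7/5     6/5  -1/3 ]
[   -1       1  -1/3 ]

inverse = [13/5 -51/20 3/4; -7/5 6/5 -1/3; -1 1 -1/3]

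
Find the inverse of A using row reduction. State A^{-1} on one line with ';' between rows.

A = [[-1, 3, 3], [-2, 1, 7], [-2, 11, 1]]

inverse = [19/5 -3/2 -9/10; 3/5 -1/4 -1/20; 1 -1/4 -1/4]

Gauss-Jordan on [A | I]:
R1 <- (1/-1)*R1:  [  1  -3  -3  |  -1   0   0 ]
R2 <- R2 - (-2)*R1:  [  0  -5   1  |  -2   1   0 ]
R3 <- R3 - (-2)*R1:  [  0   5  -5  |  -2   0   1 ]
R2 <- (1/-5)*R2:  [    0     1  -1/5  |   2/5  -1/5     0 ]
R1 <- R1 - (-3)*R2:  [     1      0  -18/5  |    1/5   -3/5      0 ]
R3 <- R3 - (5)*R2:  [  0   0  -4  |  -4   1   1 ]
R3 <- (1/-4)*R3:  [    0     0     1  |     1  -1/4  -1/4 ]
R1 <- R1 - (-18/5)*R3:  [     1      0      0  |   19/5   -3/2  -9/10 ]
R2 <- R2 - (-1/5)*R3:  [     0      1      0  |    3/5   -1/4  -1/20 ]
Right block of [I | A^{-1}] is the inverse:
[ 19/5  -3/2  -9/10 ]
[  3/5  -1/4  -1/20 ]
[    1  -1/4   -1/4 ]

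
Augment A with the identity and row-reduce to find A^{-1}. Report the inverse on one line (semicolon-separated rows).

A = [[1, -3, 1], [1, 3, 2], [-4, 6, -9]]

inverse = [13/8 7/8 3/8; -1/24 5/24 1/24; -3/4 -1/4 -1/4]

Gauss-Jordan on [A | I]:
R2 <- R2 - (1)*R1:  [  0   6   1  |  -1   1   0 ]
R3 <- R3 - (-4)*R1:  [  0  -6  -5  |   4   0   1 ]
R2 <- (1/6)*R2:  [    0     1   1/6  |  -1/6   1/6     0 ]
R1 <- R1 - (-3)*R2:  [   1    0  3/2  |  1/2  1/2    0 ]
R3 <- R3 - (-6)*R2:  [  0   0  -4  |   3   1   1 ]
R3 <- (1/-4)*R3:  [    0     0     1  |  -3/4  -1/4  -1/4 ]
R1 <- R1 - (3/2)*R3:  [    1     0     0  |  13/8   7/8   3/8 ]
R2 <- R2 - (1/6)*R3:  [     0      1      0  |  -1/24   5/24   1/24 ]
Right block of [I | A^{-1}] is the inverse:
[  13/8   7/8   3/8 ]
[ -1/24  5/24  1/24 ]
[  -3/4  -1/4  -1/4 ]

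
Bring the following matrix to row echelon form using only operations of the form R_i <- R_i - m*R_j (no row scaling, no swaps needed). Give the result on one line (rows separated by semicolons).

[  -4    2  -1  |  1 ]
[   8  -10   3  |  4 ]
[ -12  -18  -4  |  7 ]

REF = [-4 2 -1 1; 0 -6 1 6; 0 0 -5 -20]

Forward elimination:
R2 <- R2 - (-2)*R1:  [  0  -6   1   6 ]
R3 <- R3 - (3)*R1:  [   0  -24   -1    4 ]
R3 <- R3 - (4)*R2:  [   0    0   -5  -20 ]
Row echelon form:
[ -4   2  -1  |    1 ]
[  0  -6   1  |    6 ]
[  0   0  -5  |  -20 ]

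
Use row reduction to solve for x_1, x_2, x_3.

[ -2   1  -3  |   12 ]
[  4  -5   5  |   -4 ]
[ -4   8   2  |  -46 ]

(-1, -5, -5)

Forward elimination on [A|b]:
R2 <- R2 - (-2)*R1:  [  0  -3  -1  20 ]
R3 <- R3 - (2)*R1:  [   0    6    8  -70 ]
R3 <- R3 - (-2)*R2:  [   0    0    6  -30 ]
Row echelon form:
[ -2   1  -3  |   12 ]
[  0  -3  -1  |   20 ]
[  0   0   6  |  -30 ]
Back-substitution:
x_3 = (-30) / 6 = -5
x_2 = (20 - (-1)*(-5)) / -3 = -5
x_1 = (12 - (1)*(-5) - (-3)*(-5)) / -2 = -1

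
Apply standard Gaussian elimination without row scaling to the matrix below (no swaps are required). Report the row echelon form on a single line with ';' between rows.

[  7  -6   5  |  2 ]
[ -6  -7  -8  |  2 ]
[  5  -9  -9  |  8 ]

Forward elimination:
R2 <- R2 - (-6/7)*R1:  [     0  -85/7  -26/7   26/7 ]
R3 <- R3 - (5/7)*R1:  [     0  -33/7  -88/7   46/7 ]
R3 <- R3 - (33/85)*R2:  [       0        0  -946/85   436/85 ]
Row echelon form:
[ 7     -6        5  |       2 ]
[ 0  -85/7    -26/7  |    26/7 ]
[ 0      0  -946/85  |  436/85 ]

REF = [7 -6 5 2; 0 -85/7 -26/7 26/7; 0 0 -946/85 436/85]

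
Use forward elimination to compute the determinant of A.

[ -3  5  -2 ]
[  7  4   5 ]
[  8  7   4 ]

Forward elimination:
R2 <- R2 - (-7/3)*R1:  [    0  47/3   1/3 ]
R3 <- R3 - (-8/3)*R1:  [    0  61/3  -4/3 ]
R3 <- R3 - (61/47)*R2:  [      0       0  -83/47 ]
Upper-triangular form:
[ -3     5      -2 ]
[  0  47/3     1/3 ]
[  0     0  -83/47 ]
det(A) = (-1)^0 * (-3) * (47/3) * (-83/47) = 83  (0 row swaps -> sign +1)

det(A) = 83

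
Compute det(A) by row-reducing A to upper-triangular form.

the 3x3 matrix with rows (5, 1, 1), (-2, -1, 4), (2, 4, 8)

det(A) = -102

Forward elimination:
R2 <- R2 - (-2/5)*R1:  [    0  -3/5  22/5 ]
R3 <- R3 - (2/5)*R1:  [    0  18/5  38/5 ]
R3 <- R3 - (-6)*R2:  [  0   0  34 ]
Upper-triangular form:
[ 5     1     1 ]
[ 0  -3/5  22/5 ]
[ 0     0    34 ]
det(A) = (-1)^0 * (5) * (-3/5) * (34) = -102  (0 row swaps -> sign +1)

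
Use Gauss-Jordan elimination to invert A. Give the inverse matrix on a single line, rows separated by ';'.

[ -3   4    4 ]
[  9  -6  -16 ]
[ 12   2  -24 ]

Gauss-Jordan on [A | I]:
R1 <- (1/-3)*R1:  [    1  -4/3  -4/3  |  -1/3     0     0 ]
R2 <- R2 - (9)*R1:  [  0   6  -4  |   3   1   0 ]
R3 <- R3 - (12)*R1:  [  0  18  -8  |   4   0   1 ]
R2 <- (1/6)*R2:  [    0     1  -2/3  |   1/2   1/6     0 ]
R1 <- R1 - (-4/3)*R2:  [     1      0  -20/9  |    1/3    2/9      0 ]
R3 <- R3 - (18)*R2:  [  0   0   4  |  -5  -3   1 ]
R3 <- (1/4)*R3:  [    0     0     1  |  -5/4  -3/4   1/4 ]
R1 <- R1 - (-20/9)*R3:  [     1      0      0  |  -22/9  -13/9    5/9 ]
R2 <- R2 - (-2/3)*R3:  [    0     1     0  |  -1/3  -1/3   1/6 ]
Right block of [I | A^{-1}] is the inverse:
[ -22/9  -13/9  5/9 ]
[  -1/3   -1/3  1/6 ]
[  -5/4   -3/4  1/4 ]

inverse = [-22/9 -13/9 5/9; -1/3 -1/3 1/6; -5/4 -3/4 1/4]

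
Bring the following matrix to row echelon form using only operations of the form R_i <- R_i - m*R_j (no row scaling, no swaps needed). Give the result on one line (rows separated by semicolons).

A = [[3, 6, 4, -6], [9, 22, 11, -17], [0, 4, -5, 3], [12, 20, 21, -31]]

Forward elimination:
R2 <- R2 - (3)*R1:  [  0   4  -1   1 ]
R4 <- R4 - (4)*R1:  [  0  -4   5  -7 ]
R3 <- R3 - (1)*R2:  [  0   0  -4   2 ]
R4 <- R4 - (-1)*R2:  [  0   0   4  -6 ]
R4 <- R4 - (-1)*R3:  [  0   0   0  -4 ]
Row echelon form:
[ 3  6   4  -6 ]
[ 0  4  -1   1 ]
[ 0  0  -4   2 ]
[ 0  0   0  -4 ]

REF = [3 6 4 -6; 0 4 -1 1; 0 0 -4 2; 0 0 0 -4]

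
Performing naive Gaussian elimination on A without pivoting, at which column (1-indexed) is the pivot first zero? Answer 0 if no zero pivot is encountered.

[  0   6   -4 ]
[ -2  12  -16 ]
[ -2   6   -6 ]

Naive forward elimination:
Pivot entry (1,1) is zero but row 2 has -2 in column 1 -> naive elimination stops; a row interchange (e.g. R1 <-> R2) would be required here.

first zero-pivot column = 1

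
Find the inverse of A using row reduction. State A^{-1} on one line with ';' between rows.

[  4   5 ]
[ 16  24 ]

Gauss-Jordan on [A | I]:
R1 <- (1/4)*R1:  [   1  5/4  |  1/4    0 ]
R2 <- R2 - (16)*R1:  [  0   4  |  -4   1 ]
R2 <- (1/4)*R2:  [   0    1  |   -1  1/4 ]
R1 <- R1 - (5/4)*R2:  [     1      0  |    3/2  -5/16 ]
Right block of [I | A^{-1}] is the inverse:
[ 3/2  -5/16 ]
[  -1    1/4 ]

inverse = [3/2 -5/16; -1 1/4]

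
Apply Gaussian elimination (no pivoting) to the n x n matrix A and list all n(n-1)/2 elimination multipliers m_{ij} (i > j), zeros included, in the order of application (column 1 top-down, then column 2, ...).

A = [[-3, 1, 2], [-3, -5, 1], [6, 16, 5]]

multipliers: 1, -2, -3

Forward elimination:
R2 <- R2 - (1)*R1:  [  0  -6  -1 ]
R3 <- R3 - (-2)*R1:  [  0  18   9 ]
R3 <- R3 - (-3)*R2:  [ 0  0  6 ]
Multipliers (in order of application): m_{21} = 1, m_{31} = -2, m_{32} = -3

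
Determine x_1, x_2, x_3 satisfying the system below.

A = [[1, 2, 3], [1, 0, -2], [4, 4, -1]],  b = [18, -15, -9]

(-5, 4, 5)

Forward elimination on [A|b]:
R2 <- R2 - (1)*R1:  [   0   -2   -5  -33 ]
R3 <- R3 - (4)*R1:  [   0   -4  -13  -81 ]
R3 <- R3 - (2)*R2:  [   0    0   -3  -15 ]
Row echelon form:
[ 1   2   3  |   18 ]
[ 0  -2  -5  |  -33 ]
[ 0   0  -3  |  -15 ]
Back-substitution:
x_3 = (-15) / -3 = 5
x_2 = (-33 - (-5)*(5)) / -2 = 4
x_1 = (18 - (2)*(4) - (3)*(5)) / 1 = -5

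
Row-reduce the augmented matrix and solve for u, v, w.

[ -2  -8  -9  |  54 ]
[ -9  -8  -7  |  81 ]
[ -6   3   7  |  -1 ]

(-5, -1, -4)

Forward elimination on [A|b]:
R2 <- R2 - (9/2)*R1:  [    0    28  67/2  -162 ]
R3 <- R3 - (3)*R1:  [    0    27    34  -163 ]
R3 <- R3 - (27/28)*R2:  [      0       0   95/56  -95/14 ]
Row echelon form:
[ -2  -8     -9  |      54 ]
[  0  28   67/2  |    -162 ]
[  0   0  95/56  |  -95/14 ]
Back-substitution:
w = (-95/14) / (95/56) = -4
v = (-162 - (67/2)*(-4)) / 28 = -1
u = (54 - (-8)*(-1) - (-9)*(-4)) / -2 = -5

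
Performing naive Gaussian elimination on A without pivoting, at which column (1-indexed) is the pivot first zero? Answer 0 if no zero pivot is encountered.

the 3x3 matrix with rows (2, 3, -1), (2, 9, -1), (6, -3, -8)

first zero-pivot column = 0

Naive forward elimination:
R2 <- R2 - (1)*R1:  [ 0  6  0 ]
R3 <- R3 - (3)*R1:  [   0  -12   -5 ]
R3 <- R3 - (-2)*R2:  [  0   0  -5 ]
All pivots nonzero; naive elimination completes without hitting a zero pivot.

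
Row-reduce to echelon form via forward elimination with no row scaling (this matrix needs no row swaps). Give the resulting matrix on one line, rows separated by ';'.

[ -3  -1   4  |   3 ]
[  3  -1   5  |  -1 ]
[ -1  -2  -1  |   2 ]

Forward elimination:
R2 <- R2 - (-1)*R1:  [  0  -2   9   2 ]
R3 <- R3 - (1/3)*R1:  [    0  -5/3  -7/3     1 ]
R3 <- R3 - (5/6)*R2:  [     0      0  -59/6   -2/3 ]
Row echelon form:
[ -3  -1      4  |     3 ]
[  0  -2      9  |     2 ]
[  0   0  -59/6  |  -2/3 ]

REF = [-3 -1 4 3; 0 -2 9 2; 0 0 -59/6 -2/3]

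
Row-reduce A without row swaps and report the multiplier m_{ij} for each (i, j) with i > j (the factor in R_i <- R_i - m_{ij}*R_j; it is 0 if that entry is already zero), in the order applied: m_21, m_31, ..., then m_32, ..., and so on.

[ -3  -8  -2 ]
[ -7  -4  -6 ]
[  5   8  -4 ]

Forward elimination:
R2 <- R2 - (7/3)*R1:  [    0  44/3  -4/3 ]
R3 <- R3 - (-5/3)*R1:  [     0  -16/3  -22/3 ]
R3 <- R3 - (-4/11)*R2:  [      0       0  -86/11 ]
Multipliers (in order of application): m_{21} = 7/3, m_{31} = -5/3, m_{32} = -4/11

multipliers: 7/3, -5/3, -4/11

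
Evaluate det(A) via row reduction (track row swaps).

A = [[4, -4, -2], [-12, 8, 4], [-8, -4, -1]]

Forward elimination:
R2 <- R2 - (-3)*R1:  [  0  -4  -2 ]
R3 <- R3 - (-2)*R1:  [   0  -12   -5 ]
R3 <- R3 - (3)*R2:  [ 0  0  1 ]
Upper-triangular form:
[ 4  -4  -2 ]
[ 0  -4  -2 ]
[ 0   0   1 ]
det(A) = (-1)^0 * (4) * (-4) * (1) = -16  (0 row swaps -> sign +1)

det(A) = -16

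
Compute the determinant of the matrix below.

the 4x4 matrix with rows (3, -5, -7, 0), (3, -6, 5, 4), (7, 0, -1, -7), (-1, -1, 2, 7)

det(A) = -2139

Forward elimination:
R2 <- R2 - (1)*R1:  [  0  -1  12   4 ]
R3 <- R3 - (7/3)*R1:  [    0  35/3  46/3    -7 ]
R4 <- R4 - (-1/3)*R1:  [    0  -8/3  -1/3     7 ]
R3 <- R3 - (-35/3)*R2:  [     0      0  466/3  119/3 ]
R4 <- R4 - (8/3)*R2:  [     0      0  -97/3  -11/3 ]
R4 <- R4 - (-97/466)*R3:  [        0         0         0  2139/466 ]
Upper-triangular form:
[ 3  -5     -7         0 ]
[ 0  -1     12         4 ]
[ 0   0  466/3     119/3 ]
[ 0   0      0  2139/466 ]
det(A) = (-1)^0 * (3) * (-1) * (466/3) * (2139/466) = -2139  (0 row swaps -> sign +1)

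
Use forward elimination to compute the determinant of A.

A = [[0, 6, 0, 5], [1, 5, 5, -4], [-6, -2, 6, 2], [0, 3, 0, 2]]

Forward elimination:
R1 <-> R2   (pivot in column 1 was zero)
[  1   5  5  -4 ]
[  0   6  0   5 ]
[ -6  -2  6   2 ]
[  0   3  0   2 ]
R3 <- R3 - (-6)*R1:  [   0   28   36  -22 ]
R3 <- R3 - (14/3)*R2:  [      0       0      36  -136/3 ]
R4 <- R4 - (1/2)*R2:  [    0     0     0  -1/2 ]
Upper-triangular form:
[ 1  5   5      -4 ]
[ 0  6   0       5 ]
[ 0  0  36  -136/3 ]
[ 0  0   0    -1/2 ]
det(A) = (-1)^1 * (1) * (6) * (36) * (-1/2) = 108  (1 row swap -> sign -1)

det(A) = 108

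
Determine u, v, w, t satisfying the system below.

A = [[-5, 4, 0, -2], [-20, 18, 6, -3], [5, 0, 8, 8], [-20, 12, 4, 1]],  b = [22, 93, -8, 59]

(0, 5, 0, -1)

Forward elimination on [A|b]:
R2 <- R2 - (4)*R1:  [ 0  2  6  5  5 ]
R3 <- R3 - (-1)*R1:  [  0   4   8   6  14 ]
R4 <- R4 - (4)*R1:  [   0   -4    4    9  -29 ]
R3 <- R3 - (2)*R2:  [  0   0  -4  -4   4 ]
R4 <- R4 - (-2)*R2:  [   0    0   16   19  -19 ]
R4 <- R4 - (-4)*R3:  [  0   0   0   3  -3 ]
Row echelon form:
[ -5  4   0  -2  |  22 ]
[  0  2   6   5  |   5 ]
[  0  0  -4  -4  |   4 ]
[  0  0   0   3  |  -3 ]
Back-substitution:
t = (-3) / 3 = -1
w = (4 - (-4)*(-1)) / -4 = 0
v = (5 - (6)*(0) - (5)*(-1)) / 2 = 5
u = (22 - (4)*(5) - (-2)*(-1)) / -5 = 0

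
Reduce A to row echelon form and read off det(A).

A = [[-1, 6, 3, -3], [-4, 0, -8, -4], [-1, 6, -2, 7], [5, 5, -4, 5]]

Forward elimination:
R2 <- R2 - (4)*R1:  [   0  -24  -20    8 ]
R3 <- R3 - (1)*R1:  [  0   0  -5  10 ]
R4 <- R4 - (-5)*R1:  [   0   35   11  -10 ]
R4 <- R4 - (-35/24)*R2:  [      0       0  -109/6     5/3 ]
R4 <- R4 - (109/30)*R3:  [      0       0       0  -104/3 ]
Upper-triangular form:
[ -1    6    3      -3 ]
[  0  -24  -20       8 ]
[  0    0   -5      10 ]
[  0    0    0  -104/3 ]
det(A) = (-1)^0 * (-1) * (-24) * (-5) * (-104/3) = 4160  (0 row swaps -> sign +1)

det(A) = 4160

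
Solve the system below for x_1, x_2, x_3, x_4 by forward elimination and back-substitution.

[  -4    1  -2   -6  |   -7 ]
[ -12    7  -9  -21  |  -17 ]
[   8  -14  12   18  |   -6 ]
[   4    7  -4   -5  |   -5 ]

(-2, 1, -4, 4)

Forward elimination on [A|b]:
R2 <- R2 - (3)*R1:  [  0   4  -3  -3   4 ]
R3 <- R3 - (-2)*R1:  [   0  -12    8    6  -20 ]
R4 <- R4 - (-1)*R1:  [   0    8   -6  -11  -12 ]
R3 <- R3 - (-3)*R2:  [  0   0  -1  -3  -8 ]
R4 <- R4 - (2)*R2:  [   0    0    0   -5  -20 ]
Row echelon form:
[ -4  1  -2  -6  |   -7 ]
[  0  4  -3  -3  |    4 ]
[  0  0  -1  -3  |   -8 ]
[  0  0   0  -5  |  -20 ]
Back-substitution:
x_4 = (-20) / -5 = 4
x_3 = (-8 - (-3)*(4)) / -1 = -4
x_2 = (4 - (-3)*(-4) - (-3)*(4)) / 4 = 1
x_1 = (-7 - (1)*(1) - (-2)*(-4) - (-6)*(4)) / -4 = -2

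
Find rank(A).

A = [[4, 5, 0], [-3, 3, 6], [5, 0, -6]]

rank(A) = 3

Row reduction:
R2 <- R2 - (-3/4)*R1:  [    0  27/4     6 ]
R3 <- R3 - (5/4)*R1:  [     0  -25/4     -6 ]
R3 <- R3 - (-25/27)*R2:  [    0     0  -4/9 ]
Row echelon form:
[ 4     5     0 ]
[ 0  27/4     6 ]
[ 0     0  -4/9 ]
Nonzero rows / pivot columns: 3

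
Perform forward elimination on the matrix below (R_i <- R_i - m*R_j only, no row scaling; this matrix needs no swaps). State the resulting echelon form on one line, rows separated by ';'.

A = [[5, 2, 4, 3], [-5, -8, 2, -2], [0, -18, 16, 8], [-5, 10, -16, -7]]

Forward elimination:
R2 <- R2 - (-1)*R1:  [  0  -6   6   1 ]
R4 <- R4 - (-1)*R1:  [   0   12  -12   -4 ]
R3 <- R3 - (3)*R2:  [  0   0  -2   5 ]
R4 <- R4 - (-2)*R2:  [  0   0   0  -2 ]
Row echelon form:
[ 5   2   4   3 ]
[ 0  -6   6   1 ]
[ 0   0  -2   5 ]
[ 0   0   0  -2 ]

REF = [5 2 4 3; 0 -6 6 1; 0 0 -2 5; 0 0 0 -2]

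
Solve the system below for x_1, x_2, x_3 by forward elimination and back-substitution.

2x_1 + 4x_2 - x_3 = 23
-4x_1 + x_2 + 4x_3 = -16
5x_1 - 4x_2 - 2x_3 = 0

(2, 4, -3)

Forward elimination on [A|b]:
R2 <- R2 - (-2)*R1:  [  0   9   2  30 ]
R3 <- R3 - (5/2)*R1:  [      0     -14     1/2  -115/2 ]
R3 <- R3 - (-14/9)*R2:  [     0      0  65/18  -65/6 ]
Row echelon form:
[ 2  4     -1  |     23 ]
[ 0  9      2  |     30 ]
[ 0  0  65/18  |  -65/6 ]
Back-substitution:
x_3 = (-65/6) / (65/18) = -3
x_2 = (30 - (2)*(-3)) / 9 = 4
x_1 = (23 - (4)*(4) - (-1)*(-3)) / 2 = 2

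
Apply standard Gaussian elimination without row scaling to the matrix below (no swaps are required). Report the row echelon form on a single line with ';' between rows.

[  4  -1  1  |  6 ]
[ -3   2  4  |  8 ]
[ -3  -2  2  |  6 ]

REF = [4 -1 1 6; 0 5/4 19/4 25/2; 0 0 66/5 38]

Forward elimination:
R2 <- R2 - (-3/4)*R1:  [    0   5/4  19/4  25/2 ]
R3 <- R3 - (-3/4)*R1:  [     0  -11/4   11/4   21/2 ]
R3 <- R3 - (-11/5)*R2:  [    0     0  66/5    38 ]
Row echelon form:
[ 4   -1     1  |     6 ]
[ 0  5/4  19/4  |  25/2 ]
[ 0    0  66/5  |    38 ]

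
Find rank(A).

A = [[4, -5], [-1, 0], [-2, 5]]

Row reduction:
R2 <- R2 - (-1/4)*R1:  [    0  -5/4 ]
R3 <- R3 - (-1/2)*R1:  [   0  5/2 ]
R3 <- R3 - (-2)*R2:  [ 0  0 ]
Row echelon form:
[ 4    -5 ]
[ 0  -5/4 ]
[ 0     0 ]
Nonzero rows / pivot columns: 2

rank(A) = 2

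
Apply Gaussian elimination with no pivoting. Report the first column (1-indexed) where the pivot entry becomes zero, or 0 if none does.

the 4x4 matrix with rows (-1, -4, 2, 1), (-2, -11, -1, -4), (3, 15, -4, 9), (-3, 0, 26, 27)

Naive forward elimination:
R2 <- R2 - (2)*R1:  [  0  -3  -5  -6 ]
R3 <- R3 - (-3)*R1:  [  0   3   2  12 ]
R4 <- R4 - (3)*R1:  [  0  12  20  24 ]
R3 <- R3 - (-1)*R2:  [  0   0  -3   6 ]
R4 <- R4 - (-4)*R2:  [ 0  0  0  0 ]
Matrix at this point:
[ -1  -4   2   1 ]
[  0  -3  -5  -6 ]
[  0   0  -3   6 ]
[  0   0   0   0 ]
Pivot entry (4,4) in the last row is zero and there are no rows below to swap with -> zero pivot in column 4 (A is singular).

first zero-pivot column = 4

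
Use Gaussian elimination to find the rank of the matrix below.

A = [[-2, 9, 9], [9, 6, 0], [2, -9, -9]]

rank(A) = 2

Row reduction:
R2 <- R2 - (-9/2)*R1:  [    0  93/2  81/2 ]
R3 <- R3 - (-1)*R1:  [ 0  0  0 ]
Row echelon form:
[ -2     9     9 ]
[  0  93/2  81/2 ]
[  0     0     0 ]
Nonzero rows / pivot columns: 2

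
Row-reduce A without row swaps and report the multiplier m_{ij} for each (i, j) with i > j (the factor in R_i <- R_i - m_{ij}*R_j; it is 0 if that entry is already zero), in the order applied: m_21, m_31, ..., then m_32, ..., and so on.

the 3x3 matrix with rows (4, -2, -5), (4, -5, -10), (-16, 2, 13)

multipliers: 1, -4, 2

Forward elimination:
R2 <- R2 - (1)*R1:  [  0  -3  -5 ]
R3 <- R3 - (-4)*R1:  [  0  -6  -7 ]
R3 <- R3 - (2)*R2:  [ 0  0  3 ]
Multipliers (in order of application): m_{21} = 1, m_{31} = -4, m_{32} = 2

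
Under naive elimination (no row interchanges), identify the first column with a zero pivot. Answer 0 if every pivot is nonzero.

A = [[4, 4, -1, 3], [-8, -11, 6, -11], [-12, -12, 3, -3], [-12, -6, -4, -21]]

first zero-pivot column = 3

Naive forward elimination:
R2 <- R2 - (-2)*R1:  [  0  -3   4  -5 ]
R3 <- R3 - (-3)*R1:  [ 0  0  0  6 ]
R4 <- R4 - (-3)*R1:  [   0    6   -7  -12 ]
R4 <- R4 - (-2)*R2:  [   0    0    1  -22 ]
Matrix at this point:
[ 4   4  -1    3 ]
[ 0  -3   4   -5 ]
[ 0   0   0    6 ]
[ 0   0   1  -22 ]
Pivot entry (3,3) is zero but row 4 has 1 in column 3 -> naive elimination stops; a row interchange (e.g. R3 <-> R4) would be required here.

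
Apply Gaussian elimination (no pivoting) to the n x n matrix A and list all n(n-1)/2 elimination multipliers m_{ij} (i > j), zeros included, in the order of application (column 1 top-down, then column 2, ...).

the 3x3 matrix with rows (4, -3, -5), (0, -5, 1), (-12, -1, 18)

Forward elimination:
R2: entry in column 1 is already 0 -> m_{21} = 0 (no row operation needed)
R3 <- R3 - (-3)*R1:  [   0  -10    3 ]
R3 <- R3 - (2)*R2:  [ 0  0  1 ]
Multipliers (in order of application): m_{21} = 0, m_{31} = -3, m_{32} = 2

multipliers: 0, -3, 2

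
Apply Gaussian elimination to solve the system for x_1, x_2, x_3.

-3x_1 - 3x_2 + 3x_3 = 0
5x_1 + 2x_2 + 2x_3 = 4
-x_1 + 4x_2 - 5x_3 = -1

Forward elimination on [A|b]:
R2 <- R2 - (-5/3)*R1:  [  0  -3   7   4 ]
R3 <- R3 - (1/3)*R1:  [  0   5  -6  -1 ]
R3 <- R3 - (-5/3)*R2:  [    0     0  17/3  17/3 ]
Row echelon form:
[ -3  -3     3  |     0 ]
[  0  -3     7  |     4 ]
[  0   0  17/3  |  17/3 ]
Back-substitution:
x_3 = (17/3) / (17/3) = 1
x_2 = (4 - (7)*(1)) / -3 = 1
x_1 = (0 - (-3)*(1) - (3)*(1)) / -3 = 0

(0, 1, 1)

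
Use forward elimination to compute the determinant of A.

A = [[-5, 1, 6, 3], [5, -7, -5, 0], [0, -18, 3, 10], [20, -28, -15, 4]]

det(A) = -150

Forward elimination:
R2 <- R2 - (-1)*R1:  [  0  -6   1   3 ]
R4 <- R4 - (-4)*R1:  [   0  -24    9   16 ]
R3 <- R3 - (3)*R2:  [ 0  0  0  1 ]
R4 <- R4 - (4)*R2:  [ 0  0  5  4 ]
R3 <-> R4   (pivot in column 3 was zero)
[ -5   1  6  3 ]
[  0  -6  1  3 ]
[  0   0  5  4 ]
[  0   0  0  1 ]
Upper-triangular form:
[ -5   1  6  3 ]
[  0  -6  1  3 ]
[  0   0  5  4 ]
[  0   0  0  1 ]
det(A) = (-1)^1 * (-5) * (-6) * (5) * (1) = -150  (1 row swap -> sign -1)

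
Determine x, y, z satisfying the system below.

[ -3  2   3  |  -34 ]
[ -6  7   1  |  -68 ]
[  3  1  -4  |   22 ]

(5, -5, -3)

Forward elimination on [A|b]:
R2 <- R2 - (2)*R1:  [  0   3  -5   0 ]
R3 <- R3 - (-1)*R1:  [   0    3   -1  -12 ]
R3 <- R3 - (1)*R2:  [   0    0    4  -12 ]
Row echelon form:
[ -3  2   3  |  -34 ]
[  0  3  -5  |    0 ]
[  0  0   4  |  -12 ]
Back-substitution:
z = (-12) / 4 = -3
y = (0 - (-5)*(-3)) / 3 = -5
x = (-34 - (2)*(-5) - (3)*(-3)) / -3 = 5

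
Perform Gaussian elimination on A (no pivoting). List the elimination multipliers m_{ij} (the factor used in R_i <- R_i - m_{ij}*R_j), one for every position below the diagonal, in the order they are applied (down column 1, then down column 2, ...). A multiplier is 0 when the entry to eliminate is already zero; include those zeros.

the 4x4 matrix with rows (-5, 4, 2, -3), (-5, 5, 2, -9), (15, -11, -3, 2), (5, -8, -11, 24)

Forward elimination:
R2 <- R2 - (1)*R1:  [  0   1   0  -6 ]
R3 <- R3 - (-3)*R1:  [  0   1   3  -7 ]
R4 <- R4 - (-1)*R1:  [  0  -4  -9  21 ]
R3 <- R3 - (1)*R2:  [  0   0   3  -1 ]
R4 <- R4 - (-4)*R2:  [  0   0  -9  -3 ]
R4 <- R4 - (-3)*R3:  [  0   0   0  -6 ]
Multipliers (in order of application): m_{21} = 1, m_{31} = -3, m_{41} = -1, m_{32} = 1, m_{42} = -4, m_{43} = -3

multipliers: 1, -3, -1, 1, -4, -3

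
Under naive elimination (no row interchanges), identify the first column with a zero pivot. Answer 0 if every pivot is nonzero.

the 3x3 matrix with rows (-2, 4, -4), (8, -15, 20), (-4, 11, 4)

first zero-pivot column = 3

Naive forward elimination:
R2 <- R2 - (-4)*R1:  [ 0  1  4 ]
R3 <- R3 - (2)*R1:  [  0   3  12 ]
R3 <- R3 - (3)*R2:  [ 0  0  0 ]
Matrix at this point:
[ -2  4  -4 ]
[  0  1   4 ]
[  0  0   0 ]
Pivot entry (3,3) in the last row is zero and there are no rows below to swap with -> zero pivot in column 3 (A is singular).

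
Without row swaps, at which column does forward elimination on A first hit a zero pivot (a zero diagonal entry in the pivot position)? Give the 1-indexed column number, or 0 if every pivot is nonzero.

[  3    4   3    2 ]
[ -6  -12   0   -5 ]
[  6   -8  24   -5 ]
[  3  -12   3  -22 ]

first zero-pivot column = 4

Naive forward elimination:
R2 <- R2 - (-2)*R1:  [  0  -4   6  -1 ]
R3 <- R3 - (2)*R1:  [   0  -16   18   -9 ]
R4 <- R4 - (1)*R1:  [   0  -16    0  -24 ]
R3 <- R3 - (4)*R2:  [  0   0  -6  -5 ]
R4 <- R4 - (4)*R2:  [   0    0  -24  -20 ]
R4 <- R4 - (4)*R3:  [ 0  0  0  0 ]
Matrix at this point:
[ 3   4   3   2 ]
[ 0  -4   6  -1 ]
[ 0   0  -6  -5 ]
[ 0   0   0   0 ]
Pivot entry (4,4) in the last row is zero and there are no rows below to swap with -> zero pivot in column 4 (A is singular).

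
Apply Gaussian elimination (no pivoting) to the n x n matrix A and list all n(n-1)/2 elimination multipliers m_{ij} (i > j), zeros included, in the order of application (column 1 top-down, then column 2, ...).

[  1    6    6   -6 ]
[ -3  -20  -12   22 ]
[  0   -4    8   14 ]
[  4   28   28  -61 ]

multipliers: -3, 0, 4, 2, -2, -4

Forward elimination:
R2 <- R2 - (-3)*R1:  [  0  -2   6   4 ]
R3: entry in column 1 is already 0 -> m_{31} = 0 (no row operation needed)
R4 <- R4 - (4)*R1:  [   0    4    4  -37 ]
R3 <- R3 - (2)*R2:  [  0   0  -4   6 ]
R4 <- R4 - (-2)*R2:  [   0    0   16  -29 ]
R4 <- R4 - (-4)*R3:  [  0   0   0  -5 ]
Multipliers (in order of application): m_{21} = -3, m_{31} = 0, m_{41} = 4, m_{32} = 2, m_{42} = -2, m_{43} = -4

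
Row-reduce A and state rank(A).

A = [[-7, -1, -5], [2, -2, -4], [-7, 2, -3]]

Row reduction:
R2 <- R2 - (-2/7)*R1:  [     0  -16/7  -38/7 ]
R3 <- R3 - (1)*R1:  [ 0  3  2 ]
R3 <- R3 - (-21/16)*R2:  [     0      0  -41/8 ]
Row echelon form:
[ -7     -1     -5 ]
[  0  -16/7  -38/7 ]
[  0      0  -41/8 ]
Nonzero rows / pivot columns: 3

rank(A) = 3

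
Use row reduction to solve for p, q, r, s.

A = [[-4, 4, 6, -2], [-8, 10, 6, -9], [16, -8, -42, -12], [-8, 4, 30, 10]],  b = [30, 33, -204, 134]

(-5, -4, 4, -1)

Forward elimination on [A|b]:
R2 <- R2 - (2)*R1:  [   0    2   -6   -5  -27 ]
R3 <- R3 - (-4)*R1:  [   0    8  -18  -20  -84 ]
R4 <- R4 - (2)*R1:  [  0  -4  18  14  74 ]
R3 <- R3 - (4)*R2:  [  0   0   6   0  24 ]
R4 <- R4 - (-2)*R2:  [  0   0   6   4  20 ]
R4 <- R4 - (1)*R3:  [  0   0   0   4  -4 ]
Row echelon form:
[ -4  4   6  -2  |   30 ]
[  0  2  -6  -5  |  -27 ]
[  0  0   6   0  |   24 ]
[  0  0   0   4  |   -4 ]
Back-substitution:
s = (-4) / 4 = -1
r = (24) / 6 = 4
q = (-27 - (-6)*(4) - (-5)*(-1)) / 2 = -4
p = (30 - (4)*(-4) - (6)*(4) - (-2)*(-1)) / -4 = -5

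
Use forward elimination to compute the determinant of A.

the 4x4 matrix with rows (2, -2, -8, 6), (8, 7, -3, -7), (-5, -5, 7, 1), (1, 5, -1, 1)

Forward elimination:
R2 <- R2 - (4)*R1:  [   0   15   29  -31 ]
R3 <- R3 - (-5/2)*R1:  [   0  -10  -13   16 ]
R4 <- R4 - (1/2)*R1:  [  0   6   3  -2 ]
R3 <- R3 - (-2/3)*R2:  [     0      0   19/3  -14/3 ]
R4 <- R4 - (2/5)*R2:  [     0      0  -43/5   52/5 ]
R4 <- R4 - (-129/95)*R3:  [      0       0       0  386/95 ]
Upper-triangular form:
[ 2  -2    -8       6 ]
[ 0  15    29     -31 ]
[ 0   0  19/3   -14/3 ]
[ 0   0     0  386/95 ]
det(A) = (-1)^0 * (2) * (15) * (19/3) * (386/95) = 772  (0 row swaps -> sign +1)

det(A) = 772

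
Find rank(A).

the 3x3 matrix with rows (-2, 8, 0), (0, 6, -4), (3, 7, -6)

Row reduction:
R3 <- R3 - (-3/2)*R1:  [  0  19  -6 ]
R3 <- R3 - (19/6)*R2:  [    0     0  20/3 ]
Row echelon form:
[ -2  8     0 ]
[  0  6    -4 ]
[  0  0  20/3 ]
Nonzero rows / pivot columns: 3

rank(A) = 3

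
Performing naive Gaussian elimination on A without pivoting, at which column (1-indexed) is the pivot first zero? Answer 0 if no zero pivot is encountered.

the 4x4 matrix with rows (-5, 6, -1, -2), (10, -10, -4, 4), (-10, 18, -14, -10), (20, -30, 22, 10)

first zero-pivot column = 0

Naive forward elimination:
R2 <- R2 - (-2)*R1:  [  0   2  -6   0 ]
R3 <- R3 - (2)*R1:  [   0    6  -12   -6 ]
R4 <- R4 - (-4)*R1:  [  0  -6  18   2 ]
R3 <- R3 - (3)*R2:  [  0   0   6  -6 ]
R4 <- R4 - (-3)*R2:  [ 0  0  0  2 ]
All pivots nonzero; naive elimination completes without hitting a zero pivot.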